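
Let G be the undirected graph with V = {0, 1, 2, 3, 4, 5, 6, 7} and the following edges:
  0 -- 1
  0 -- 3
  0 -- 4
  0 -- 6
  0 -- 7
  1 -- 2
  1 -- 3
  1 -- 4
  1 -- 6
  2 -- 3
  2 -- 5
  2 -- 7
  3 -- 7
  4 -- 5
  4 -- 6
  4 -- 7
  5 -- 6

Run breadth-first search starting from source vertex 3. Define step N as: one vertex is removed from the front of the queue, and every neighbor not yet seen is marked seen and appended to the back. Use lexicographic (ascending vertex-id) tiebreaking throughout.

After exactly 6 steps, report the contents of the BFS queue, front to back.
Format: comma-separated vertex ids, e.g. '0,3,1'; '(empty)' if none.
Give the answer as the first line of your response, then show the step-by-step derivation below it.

6,5

step 1: dequeue 3; queue=[0,1,2,7]; order=3
step 2: dequeue 0; queue=[1,2,7,4,6]; order=3,0
step 3: dequeue 1; queue=[2,7,4,6]; order=3,0,1
step 4: dequeue 2; queue=[7,4,6,5]; order=3,0,1,2
step 5: dequeue 7; queue=[4,6,5]; order=3,0,1,2,7
step 6: dequeue 4; queue=[6,5]; order=3,0,1,2,7,4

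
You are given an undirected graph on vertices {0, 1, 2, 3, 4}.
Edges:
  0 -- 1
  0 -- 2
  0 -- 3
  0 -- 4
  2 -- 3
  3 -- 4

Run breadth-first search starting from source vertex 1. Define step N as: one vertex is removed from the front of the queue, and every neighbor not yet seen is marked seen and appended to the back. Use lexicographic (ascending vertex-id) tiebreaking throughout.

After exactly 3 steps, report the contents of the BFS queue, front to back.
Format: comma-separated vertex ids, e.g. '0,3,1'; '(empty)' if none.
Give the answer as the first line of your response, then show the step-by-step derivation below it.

3,4

step 1: dequeue 1; queue=[0]; order=1
step 2: dequeue 0; queue=[2,3,4]; order=1,0
step 3: dequeue 2; queue=[3,4]; order=1,0,2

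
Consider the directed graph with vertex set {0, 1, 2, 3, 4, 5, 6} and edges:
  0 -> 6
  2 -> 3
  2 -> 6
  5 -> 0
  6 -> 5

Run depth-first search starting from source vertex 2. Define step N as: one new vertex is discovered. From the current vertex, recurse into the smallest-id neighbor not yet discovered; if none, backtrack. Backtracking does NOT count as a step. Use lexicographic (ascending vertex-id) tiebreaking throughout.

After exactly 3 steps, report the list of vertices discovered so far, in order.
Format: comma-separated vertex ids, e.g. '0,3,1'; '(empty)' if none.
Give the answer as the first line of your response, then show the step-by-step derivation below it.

2,3,6

step 1: discover 2; path=2; order=2
step 2: discover 3; path=2>3; order=2,3
step 3: discover 6; path=2>6; order=2,3,6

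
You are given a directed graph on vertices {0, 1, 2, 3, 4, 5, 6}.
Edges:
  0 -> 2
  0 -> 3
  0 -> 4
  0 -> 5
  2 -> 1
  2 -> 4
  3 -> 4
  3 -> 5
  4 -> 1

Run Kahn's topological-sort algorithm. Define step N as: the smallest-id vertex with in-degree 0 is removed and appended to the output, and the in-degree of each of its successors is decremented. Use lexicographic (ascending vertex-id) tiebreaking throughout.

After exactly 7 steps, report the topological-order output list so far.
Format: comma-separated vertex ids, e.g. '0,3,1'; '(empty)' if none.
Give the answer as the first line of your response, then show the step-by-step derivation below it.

0,2,3,4,1,5,6

step 1: output 0; order=[0]; indeg=(0,2,0,0,2,1,0)
step 2: output 2; order=[0,2]; indeg=(0,1,0,0,1,1,0)
step 3: output 3; order=[0,2,3]; indeg=(0,1,0,0,0,0,0)
step 4: output 4; order=[0,2,3,4]; indeg=(0,0,0,0,0,0,0)
step 5: output 1; order=[0,2,3,4,1]; indeg=(0,0,0,0,0,0,0)
step 6: output 5; order=[0,2,3,4,1,5]; indeg=(0,0,0,0,0,0,0)
step 7: output 6; order=[0,2,3,4,1,5,6]; indeg=(0,0,0,0,0,0,0)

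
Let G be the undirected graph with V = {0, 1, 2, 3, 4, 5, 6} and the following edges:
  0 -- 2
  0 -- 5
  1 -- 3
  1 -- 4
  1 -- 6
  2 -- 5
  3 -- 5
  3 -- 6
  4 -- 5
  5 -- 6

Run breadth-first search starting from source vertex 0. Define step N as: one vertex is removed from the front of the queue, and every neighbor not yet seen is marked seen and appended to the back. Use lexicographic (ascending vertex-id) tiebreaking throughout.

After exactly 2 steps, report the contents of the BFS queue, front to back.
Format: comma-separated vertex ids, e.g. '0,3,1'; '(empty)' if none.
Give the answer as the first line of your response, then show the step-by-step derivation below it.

5

step 1: dequeue 0; queue=[2,5]; order=0
step 2: dequeue 2; queue=[5]; order=0,2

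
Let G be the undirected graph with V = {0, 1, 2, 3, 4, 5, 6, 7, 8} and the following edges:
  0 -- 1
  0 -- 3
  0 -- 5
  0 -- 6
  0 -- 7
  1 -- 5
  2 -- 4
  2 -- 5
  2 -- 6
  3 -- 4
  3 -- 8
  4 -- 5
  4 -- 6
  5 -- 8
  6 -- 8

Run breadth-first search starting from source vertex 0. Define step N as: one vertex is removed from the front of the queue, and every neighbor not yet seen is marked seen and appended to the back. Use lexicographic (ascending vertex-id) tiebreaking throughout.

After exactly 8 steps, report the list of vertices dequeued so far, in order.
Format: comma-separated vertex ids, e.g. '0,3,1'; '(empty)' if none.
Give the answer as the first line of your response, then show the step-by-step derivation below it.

0,1,3,5,6,7,4,8

step 1: dequeue 0; queue=[1,3,5,6,7]; order=0
step 2: dequeue 1; queue=[3,5,6,7]; order=0,1
step 3: dequeue 3; queue=[5,6,7,4,8]; order=0,1,3
step 4: dequeue 5; queue=[6,7,4,8,2]; order=0,1,3,5
step 5: dequeue 6; queue=[7,4,8,2]; order=0,1,3,5,6
step 6: dequeue 7; queue=[4,8,2]; order=0,1,3,5,6,7
step 7: dequeue 4; queue=[8,2]; order=0,1,3,5,6,7,4
step 8: dequeue 8; queue=[2]; order=0,1,3,5,6,7,4,8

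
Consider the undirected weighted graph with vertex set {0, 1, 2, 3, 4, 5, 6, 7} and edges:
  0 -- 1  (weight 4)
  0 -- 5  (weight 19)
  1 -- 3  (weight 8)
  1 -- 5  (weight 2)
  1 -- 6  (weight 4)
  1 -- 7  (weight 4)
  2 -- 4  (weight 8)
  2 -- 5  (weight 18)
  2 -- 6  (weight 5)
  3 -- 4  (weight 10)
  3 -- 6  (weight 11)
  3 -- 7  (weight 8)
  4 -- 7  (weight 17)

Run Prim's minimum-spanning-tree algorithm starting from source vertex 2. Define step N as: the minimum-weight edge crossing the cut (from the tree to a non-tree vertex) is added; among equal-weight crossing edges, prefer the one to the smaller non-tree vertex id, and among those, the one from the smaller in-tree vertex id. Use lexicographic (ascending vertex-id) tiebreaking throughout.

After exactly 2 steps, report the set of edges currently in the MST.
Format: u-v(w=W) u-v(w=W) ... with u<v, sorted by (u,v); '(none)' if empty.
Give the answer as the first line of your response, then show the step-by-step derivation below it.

1-6(w=4) 2-6(w=5)

step 1: add edge 2-6 (w=5); MST = {2-6(w=5)}
step 2: add edge 1-6 (w=4); MST = {1-6(w=4) 2-6(w=5)}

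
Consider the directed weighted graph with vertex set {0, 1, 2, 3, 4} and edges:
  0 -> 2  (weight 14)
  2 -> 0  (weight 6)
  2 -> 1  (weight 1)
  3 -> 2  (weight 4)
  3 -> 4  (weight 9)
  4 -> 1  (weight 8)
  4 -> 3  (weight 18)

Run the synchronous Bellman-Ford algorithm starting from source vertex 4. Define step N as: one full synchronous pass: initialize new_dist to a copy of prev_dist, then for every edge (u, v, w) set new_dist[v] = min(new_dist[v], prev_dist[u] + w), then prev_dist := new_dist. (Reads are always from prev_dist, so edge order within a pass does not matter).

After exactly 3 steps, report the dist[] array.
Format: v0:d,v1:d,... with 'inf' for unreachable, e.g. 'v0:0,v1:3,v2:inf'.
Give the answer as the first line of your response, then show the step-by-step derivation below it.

v0:28,v1:8,v2:22,v3:18,v4:0

step 1: dist = v0:inf,v1:8,v2:inf,v3:18,v4:0
step 2: dist = v0:inf,v1:8,v2:22,v3:18,v4:0
step 3: dist = v0:28,v1:8,v2:22,v3:18,v4:0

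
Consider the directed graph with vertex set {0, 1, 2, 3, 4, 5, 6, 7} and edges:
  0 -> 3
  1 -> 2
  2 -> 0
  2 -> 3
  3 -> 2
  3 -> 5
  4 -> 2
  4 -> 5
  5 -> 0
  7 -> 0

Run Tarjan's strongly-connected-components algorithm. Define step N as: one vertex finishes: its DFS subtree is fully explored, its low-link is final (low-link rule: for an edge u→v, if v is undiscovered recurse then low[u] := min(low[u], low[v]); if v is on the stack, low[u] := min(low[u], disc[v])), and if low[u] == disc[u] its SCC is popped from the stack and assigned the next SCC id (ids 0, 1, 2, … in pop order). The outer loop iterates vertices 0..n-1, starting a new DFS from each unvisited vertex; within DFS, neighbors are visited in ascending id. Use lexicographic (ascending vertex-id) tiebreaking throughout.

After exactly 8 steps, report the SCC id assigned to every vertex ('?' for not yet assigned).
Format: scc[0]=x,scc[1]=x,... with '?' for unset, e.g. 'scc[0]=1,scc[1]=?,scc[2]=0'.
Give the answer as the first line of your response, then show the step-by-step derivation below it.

scc[0]=0,scc[1]=1,scc[2]=0,scc[3]=0,scc[4]=2,scc[5]=0,scc[6]=3,scc[7]=4

step 1: low=(low[0]=0,low[1]=?,low[2]=0,low[3]=1,low[4]=?,low[5]=?,low[6]=?,low[7]=?); scc=(scc[0]=?,scc[1]=?,scc[2]=?,scc[3]=?,scc[4]=?,scc[5]=?,scc[6]=?,scc[7]=?)
step 2: low=(low[0]=0,low[1]=?,low[2]=0,low[3]=0,low[4]=?,low[5]=0,low[6]=?,low[7]=?); scc=(scc[0]=?,scc[1]=?,scc[2]=?,scc[3]=?,scc[4]=?,scc[5]=?,scc[6]=?,scc[7]=?)
step 3: low=(low[0]=0,low[1]=?,low[2]=0,low[3]=0,low[4]=?,low[5]=0,low[6]=?,low[7]=?); scc=(scc[0]=?,scc[1]=?,scc[2]=?,scc[3]=?,scc[4]=?,scc[5]=?,scc[6]=?,scc[7]=?)
step 4: low=(low[0]=0,low[1]=?,low[2]=0,low[3]=0,low[4]=?,low[5]=0,low[6]=?,low[7]=?); scc=(scc[0]=0,scc[1]=?,scc[2]=0,scc[3]=0,scc[4]=?,scc[5]=0,scc[6]=?,scc[7]=?)
step 5: low=(low[0]=0,low[1]=4,low[2]=0,low[3]=0,low[4]=?,low[5]=0,low[6]=?,low[7]=?); scc=(scc[0]=0,scc[1]=1,scc[2]=0,scc[3]=0,scc[4]=?,scc[5]=0,scc[6]=?,scc[7]=?)
step 6: low=(low[0]=0,low[1]=4,low[2]=0,low[3]=0,low[4]=5,low[5]=0,low[6]=?,low[7]=?); scc=(scc[0]=0,scc[1]=1,scc[2]=0,scc[3]=0,scc[4]=2,scc[5]=0,scc[6]=?,scc[7]=?)
step 7: low=(low[0]=0,low[1]=4,low[2]=0,low[3]=0,low[4]=5,low[5]=0,low[6]=6,low[7]=?); scc=(scc[0]=0,scc[1]=1,scc[2]=0,scc[3]=0,scc[4]=2,scc[5]=0,scc[6]=3,scc[7]=?)
step 8: low=(low[0]=0,low[1]=4,low[2]=0,low[3]=0,low[4]=5,low[5]=0,low[6]=6,low[7]=7); scc=(scc[0]=0,scc[1]=1,scc[2]=0,scc[3]=0,scc[4]=2,scc[5]=0,scc[6]=3,scc[7]=4)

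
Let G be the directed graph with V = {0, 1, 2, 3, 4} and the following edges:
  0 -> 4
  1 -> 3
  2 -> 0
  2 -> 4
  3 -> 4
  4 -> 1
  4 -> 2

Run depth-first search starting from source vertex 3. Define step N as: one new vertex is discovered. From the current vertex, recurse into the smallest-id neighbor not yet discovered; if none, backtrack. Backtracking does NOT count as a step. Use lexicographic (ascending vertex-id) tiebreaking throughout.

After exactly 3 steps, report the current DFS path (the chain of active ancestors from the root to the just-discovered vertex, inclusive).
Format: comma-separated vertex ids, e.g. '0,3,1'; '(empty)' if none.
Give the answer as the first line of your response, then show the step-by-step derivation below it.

3,4,1

step 1: discover 3; path=3; order=3
step 2: discover 4; path=3>4; order=3,4
step 3: discover 1; path=3>4>1; order=3,4,1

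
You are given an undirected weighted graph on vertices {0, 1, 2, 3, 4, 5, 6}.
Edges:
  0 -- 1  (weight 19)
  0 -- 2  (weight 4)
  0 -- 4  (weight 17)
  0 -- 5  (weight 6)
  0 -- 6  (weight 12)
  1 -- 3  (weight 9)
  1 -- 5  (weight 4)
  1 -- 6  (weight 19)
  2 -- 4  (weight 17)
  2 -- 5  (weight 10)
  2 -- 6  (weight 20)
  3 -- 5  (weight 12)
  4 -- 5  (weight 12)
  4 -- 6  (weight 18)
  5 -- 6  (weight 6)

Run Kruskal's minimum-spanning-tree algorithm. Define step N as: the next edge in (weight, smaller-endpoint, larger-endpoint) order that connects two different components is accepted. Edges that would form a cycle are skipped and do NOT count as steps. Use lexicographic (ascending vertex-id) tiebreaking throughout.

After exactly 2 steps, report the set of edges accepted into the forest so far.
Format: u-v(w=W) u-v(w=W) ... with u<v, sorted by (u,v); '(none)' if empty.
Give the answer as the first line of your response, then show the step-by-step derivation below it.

0-2(w=4) 1-5(w=4)

step 1: add edge 0-2 (w=4); MST = {0-2(w=4)}
step 2: add edge 1-5 (w=4); MST = {0-2(w=4) 1-5(w=4)}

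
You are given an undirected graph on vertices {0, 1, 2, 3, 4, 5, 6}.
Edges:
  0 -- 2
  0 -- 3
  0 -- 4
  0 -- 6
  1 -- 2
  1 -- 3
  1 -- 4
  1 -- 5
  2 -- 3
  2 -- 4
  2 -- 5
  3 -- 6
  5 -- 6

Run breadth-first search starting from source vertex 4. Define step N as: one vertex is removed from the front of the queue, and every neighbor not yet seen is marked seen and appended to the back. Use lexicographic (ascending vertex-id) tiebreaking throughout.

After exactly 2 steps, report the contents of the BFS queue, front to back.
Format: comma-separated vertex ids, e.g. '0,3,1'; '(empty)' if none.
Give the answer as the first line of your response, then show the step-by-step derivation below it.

1,2,3,6

step 1: dequeue 4; queue=[0,1,2]; order=4
step 2: dequeue 0; queue=[1,2,3,6]; order=4,0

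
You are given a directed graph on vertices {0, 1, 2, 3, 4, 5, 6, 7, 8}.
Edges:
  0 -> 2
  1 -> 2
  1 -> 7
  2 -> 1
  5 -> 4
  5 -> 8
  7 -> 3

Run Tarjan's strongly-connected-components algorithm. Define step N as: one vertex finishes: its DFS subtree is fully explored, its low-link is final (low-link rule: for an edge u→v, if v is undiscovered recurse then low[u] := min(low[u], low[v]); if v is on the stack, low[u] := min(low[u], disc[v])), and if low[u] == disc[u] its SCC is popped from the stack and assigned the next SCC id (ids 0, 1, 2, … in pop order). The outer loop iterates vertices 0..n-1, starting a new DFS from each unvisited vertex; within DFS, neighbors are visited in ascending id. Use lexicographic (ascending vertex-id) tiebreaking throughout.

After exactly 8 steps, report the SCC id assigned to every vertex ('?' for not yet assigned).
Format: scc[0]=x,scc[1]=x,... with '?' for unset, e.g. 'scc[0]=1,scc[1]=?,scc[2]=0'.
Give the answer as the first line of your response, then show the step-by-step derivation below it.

scc[0]=3,scc[1]=2,scc[2]=2,scc[3]=0,scc[4]=4,scc[5]=6,scc[6]=?,scc[7]=1,scc[8]=5

step 1: low=(low[0]=0,low[1]=1,low[2]=1,low[3]=4,low[4]=?,low[5]=?,low[6]=?,low[7]=3,low[8]=?); scc=(scc[0]=?,scc[1]=?,scc[2]=?,scc[3]=0,scc[4]=?,scc[5]=?,scc[6]=?,scc[7]=?,scc[8]=?)
step 2: low=(low[0]=0,low[1]=1,low[2]=1,low[3]=4,low[4]=?,low[5]=?,low[6]=?,low[7]=3,low[8]=?); scc=(scc[0]=?,scc[1]=?,scc[2]=?,scc[3]=0,scc[4]=?,scc[5]=?,scc[6]=?,scc[7]=1,scc[8]=?)
step 3: low=(low[0]=0,low[1]=1,low[2]=1,low[3]=4,low[4]=?,low[5]=?,low[6]=?,low[7]=3,low[8]=?); scc=(scc[0]=?,scc[1]=?,scc[2]=?,scc[3]=0,scc[4]=?,scc[5]=?,scc[6]=?,scc[7]=1,scc[8]=?)
step 4: low=(low[0]=0,low[1]=1,low[2]=1,low[3]=4,low[4]=?,low[5]=?,low[6]=?,low[7]=3,low[8]=?); scc=(scc[0]=?,scc[1]=2,scc[2]=2,scc[3]=0,scc[4]=?,scc[5]=?,scc[6]=?,scc[7]=1,scc[8]=?)
step 5: low=(low[0]=0,low[1]=1,low[2]=1,low[3]=4,low[4]=?,low[5]=?,low[6]=?,low[7]=3,low[8]=?); scc=(scc[0]=3,scc[1]=2,scc[2]=2,scc[3]=0,scc[4]=?,scc[5]=?,scc[6]=?,scc[7]=1,scc[8]=?)
step 6: low=(low[0]=0,low[1]=1,low[2]=1,low[3]=4,low[4]=5,low[5]=?,low[6]=?,low[7]=3,low[8]=?); scc=(scc[0]=3,scc[1]=2,scc[2]=2,scc[3]=0,scc[4]=4,scc[5]=?,scc[6]=?,scc[7]=1,scc[8]=?)
step 7: low=(low[0]=0,low[1]=1,low[2]=1,low[3]=4,low[4]=5,low[5]=6,low[6]=?,low[7]=3,low[8]=7); scc=(scc[0]=3,scc[1]=2,scc[2]=2,scc[3]=0,scc[4]=4,scc[5]=?,scc[6]=?,scc[7]=1,scc[8]=5)
step 8: low=(low[0]=0,low[1]=1,low[2]=1,low[3]=4,low[4]=5,low[5]=6,low[6]=?,low[7]=3,low[8]=7); scc=(scc[0]=3,scc[1]=2,scc[2]=2,scc[3]=0,scc[4]=4,scc[5]=6,scc[6]=?,scc[7]=1,scc[8]=5)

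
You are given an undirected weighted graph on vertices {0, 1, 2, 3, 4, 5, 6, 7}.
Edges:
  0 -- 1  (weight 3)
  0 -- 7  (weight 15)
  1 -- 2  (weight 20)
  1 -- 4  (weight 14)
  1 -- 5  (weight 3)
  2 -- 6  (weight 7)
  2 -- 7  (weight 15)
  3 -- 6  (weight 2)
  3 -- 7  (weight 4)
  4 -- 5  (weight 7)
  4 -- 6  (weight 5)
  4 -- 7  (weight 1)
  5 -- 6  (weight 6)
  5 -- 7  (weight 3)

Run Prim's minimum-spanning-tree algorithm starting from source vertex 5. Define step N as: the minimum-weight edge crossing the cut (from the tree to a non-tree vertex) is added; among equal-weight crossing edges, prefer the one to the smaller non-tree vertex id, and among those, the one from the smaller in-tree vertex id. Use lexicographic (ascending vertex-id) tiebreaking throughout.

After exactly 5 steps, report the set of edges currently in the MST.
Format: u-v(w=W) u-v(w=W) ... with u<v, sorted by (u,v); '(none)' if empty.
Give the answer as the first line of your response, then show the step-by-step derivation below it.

0-1(w=3) 1-5(w=3) 3-7(w=4) 4-7(w=1) 5-7(w=3)

step 1: add edge 1-5 (w=3); MST = {1-5(w=3)}
step 2: add edge 0-1 (w=3); MST = {0-1(w=3) 1-5(w=3)}
step 3: add edge 5-7 (w=3); MST = {0-1(w=3) 1-5(w=3) 5-7(w=3)}
step 4: add edge 4-7 (w=1); MST = {0-1(w=3) 1-5(w=3) 4-7(w=1) 5-7(w=3)}
step 5: add edge 3-7 (w=4); MST = {0-1(w=3) 1-5(w=3) 3-7(w=4) 4-7(w=1) 5-7(w=3)}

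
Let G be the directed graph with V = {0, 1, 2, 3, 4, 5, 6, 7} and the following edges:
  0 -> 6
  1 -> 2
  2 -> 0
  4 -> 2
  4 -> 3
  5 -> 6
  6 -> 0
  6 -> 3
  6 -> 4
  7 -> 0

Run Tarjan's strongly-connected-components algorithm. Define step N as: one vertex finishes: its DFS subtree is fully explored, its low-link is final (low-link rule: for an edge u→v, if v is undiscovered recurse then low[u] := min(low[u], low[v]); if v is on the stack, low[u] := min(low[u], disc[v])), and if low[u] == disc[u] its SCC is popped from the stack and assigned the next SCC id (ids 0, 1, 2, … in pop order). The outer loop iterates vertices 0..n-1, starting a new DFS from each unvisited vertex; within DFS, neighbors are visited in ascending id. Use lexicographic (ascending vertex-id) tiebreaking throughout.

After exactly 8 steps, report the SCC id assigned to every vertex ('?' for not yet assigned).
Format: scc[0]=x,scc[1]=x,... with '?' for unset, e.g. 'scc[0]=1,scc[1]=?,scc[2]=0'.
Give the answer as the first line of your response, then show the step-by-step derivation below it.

scc[0]=1,scc[1]=2,scc[2]=1,scc[3]=0,scc[4]=1,scc[5]=3,scc[6]=1,scc[7]=4

step 1: low=(low[0]=0,low[1]=?,low[2]=?,low[3]=2,low[4]=?,low[5]=?,low[6]=0,low[7]=?); scc=(scc[0]=?,scc[1]=?,scc[2]=?,scc[3]=0,scc[4]=?,scc[5]=?,scc[6]=?,scc[7]=?)
step 2: low=(low[0]=0,low[1]=?,low[2]=0,low[3]=2,low[4]=3,low[5]=?,low[6]=0,low[7]=?); scc=(scc[0]=?,scc[1]=?,scc[2]=?,scc[3]=0,scc[4]=?,scc[5]=?,scc[6]=?,scc[7]=?)
step 3: low=(low[0]=0,low[1]=?,low[2]=0,low[3]=2,low[4]=0,low[5]=?,low[6]=0,low[7]=?); scc=(scc[0]=?,scc[1]=?,scc[2]=?,scc[3]=0,scc[4]=?,scc[5]=?,scc[6]=?,scc[7]=?)
step 4: low=(low[0]=0,low[1]=?,low[2]=0,low[3]=2,low[4]=0,low[5]=?,low[6]=0,low[7]=?); scc=(scc[0]=?,scc[1]=?,scc[2]=?,scc[3]=0,scc[4]=?,scc[5]=?,scc[6]=?,scc[7]=?)
step 5: low=(low[0]=0,low[1]=?,low[2]=0,low[3]=2,low[4]=0,low[5]=?,low[6]=0,low[7]=?); scc=(scc[0]=1,scc[1]=?,scc[2]=1,scc[3]=0,scc[4]=1,scc[5]=?,scc[6]=1,scc[7]=?)
step 6: low=(low[0]=0,low[1]=5,low[2]=0,low[3]=2,low[4]=0,low[5]=?,low[6]=0,low[7]=?); scc=(scc[0]=1,scc[1]=2,scc[2]=1,scc[3]=0,scc[4]=1,scc[5]=?,scc[6]=1,scc[7]=?)
step 7: low=(low[0]=0,low[1]=5,low[2]=0,low[3]=2,low[4]=0,low[5]=6,low[6]=0,low[7]=?); scc=(scc[0]=1,scc[1]=2,scc[2]=1,scc[3]=0,scc[4]=1,scc[5]=3,scc[6]=1,scc[7]=?)
step 8: low=(low[0]=0,low[1]=5,low[2]=0,low[3]=2,low[4]=0,low[5]=6,low[6]=0,low[7]=7); scc=(scc[0]=1,scc[1]=2,scc[2]=1,scc[3]=0,scc[4]=1,scc[5]=3,scc[6]=1,scc[7]=4)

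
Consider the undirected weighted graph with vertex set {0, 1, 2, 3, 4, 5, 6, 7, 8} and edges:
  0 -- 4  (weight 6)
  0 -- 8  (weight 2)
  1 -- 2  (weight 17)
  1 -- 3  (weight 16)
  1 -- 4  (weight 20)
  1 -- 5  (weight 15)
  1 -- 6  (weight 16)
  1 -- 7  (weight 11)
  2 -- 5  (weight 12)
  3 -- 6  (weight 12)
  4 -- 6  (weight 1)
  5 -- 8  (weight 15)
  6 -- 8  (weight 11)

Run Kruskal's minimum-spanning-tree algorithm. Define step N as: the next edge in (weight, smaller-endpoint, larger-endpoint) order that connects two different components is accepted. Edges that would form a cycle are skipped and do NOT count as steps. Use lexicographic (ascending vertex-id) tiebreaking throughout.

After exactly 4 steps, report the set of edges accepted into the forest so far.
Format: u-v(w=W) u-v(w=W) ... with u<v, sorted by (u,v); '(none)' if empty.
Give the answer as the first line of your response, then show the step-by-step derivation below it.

0-4(w=6) 0-8(w=2) 1-7(w=11) 4-6(w=1)

step 1: add edge 4-6 (w=1); MST = {4-6(w=1)}
step 2: add edge 0-8 (w=2); MST = {0-8(w=2) 4-6(w=1)}
step 3: add edge 0-4 (w=6); MST = {0-4(w=6) 0-8(w=2) 4-6(w=1)}
step 4: add edge 1-7 (w=11); MST = {0-4(w=6) 0-8(w=2) 1-7(w=11) 4-6(w=1)}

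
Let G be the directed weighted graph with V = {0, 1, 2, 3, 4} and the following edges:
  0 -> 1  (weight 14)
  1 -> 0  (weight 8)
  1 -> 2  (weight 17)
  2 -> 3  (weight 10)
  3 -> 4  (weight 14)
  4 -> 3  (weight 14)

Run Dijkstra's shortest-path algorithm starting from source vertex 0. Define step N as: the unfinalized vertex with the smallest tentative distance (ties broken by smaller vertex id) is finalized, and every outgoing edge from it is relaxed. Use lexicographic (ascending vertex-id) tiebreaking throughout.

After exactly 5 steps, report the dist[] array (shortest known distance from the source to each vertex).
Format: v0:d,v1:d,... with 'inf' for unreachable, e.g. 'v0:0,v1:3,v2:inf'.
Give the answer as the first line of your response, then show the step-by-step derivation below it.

v0:0,v1:14,v2:31,v3:41,v4:55

step 1: dist = v0:0,v1:14,v2:inf,v3:inf,v4:inf
step 2: dist = v0:0,v1:14,v2:31,v3:inf,v4:inf
step 3: dist = v0:0,v1:14,v2:31,v3:41,v4:inf
step 4: dist = v0:0,v1:14,v2:31,v3:41,v4:55
step 5: dist = v0:0,v1:14,v2:31,v3:41,v4:55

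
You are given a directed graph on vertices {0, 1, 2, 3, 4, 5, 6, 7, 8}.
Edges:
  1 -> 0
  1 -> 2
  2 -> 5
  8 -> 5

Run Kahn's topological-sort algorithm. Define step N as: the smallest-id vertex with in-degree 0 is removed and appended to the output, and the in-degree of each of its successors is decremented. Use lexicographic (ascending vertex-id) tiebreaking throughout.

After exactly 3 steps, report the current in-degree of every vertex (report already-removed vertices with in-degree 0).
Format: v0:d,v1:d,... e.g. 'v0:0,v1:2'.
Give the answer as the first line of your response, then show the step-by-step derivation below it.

v0:0,v1:0,v2:0,v3:0,v4:0,v5:1,v6:0,v7:0,v8:0

step 1: output 1; order=[1]; indeg=(0,0,0,0,0,2,0,0,0)
step 2: output 0; order=[1,0]; indeg=(0,0,0,0,0,2,0,0,0)
step 3: output 2; order=[1,0,2]; indeg=(0,0,0,0,0,1,0,0,0)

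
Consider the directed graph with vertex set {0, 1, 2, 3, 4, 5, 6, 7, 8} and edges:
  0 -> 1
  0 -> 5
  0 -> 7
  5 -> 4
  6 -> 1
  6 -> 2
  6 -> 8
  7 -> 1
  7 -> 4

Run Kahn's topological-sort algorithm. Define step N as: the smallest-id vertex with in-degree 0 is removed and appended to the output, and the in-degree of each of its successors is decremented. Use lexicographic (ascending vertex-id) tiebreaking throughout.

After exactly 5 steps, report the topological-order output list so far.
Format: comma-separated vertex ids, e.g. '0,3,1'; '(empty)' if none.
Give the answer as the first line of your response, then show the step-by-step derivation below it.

0,3,5,6,2

step 1: output 0; order=[0]; indeg=(0,2,1,0,2,0,0,0,1)
step 2: output 3; order=[0,3]; indeg=(0,2,1,0,2,0,0,0,1)
step 3: output 5; order=[0,3,5]; indeg=(0,2,1,0,1,0,0,0,1)
step 4: output 6; order=[0,3,5,6]; indeg=(0,1,0,0,1,0,0,0,0)
step 5: output 2; order=[0,3,5,6,2]; indeg=(0,1,0,0,1,0,0,0,0)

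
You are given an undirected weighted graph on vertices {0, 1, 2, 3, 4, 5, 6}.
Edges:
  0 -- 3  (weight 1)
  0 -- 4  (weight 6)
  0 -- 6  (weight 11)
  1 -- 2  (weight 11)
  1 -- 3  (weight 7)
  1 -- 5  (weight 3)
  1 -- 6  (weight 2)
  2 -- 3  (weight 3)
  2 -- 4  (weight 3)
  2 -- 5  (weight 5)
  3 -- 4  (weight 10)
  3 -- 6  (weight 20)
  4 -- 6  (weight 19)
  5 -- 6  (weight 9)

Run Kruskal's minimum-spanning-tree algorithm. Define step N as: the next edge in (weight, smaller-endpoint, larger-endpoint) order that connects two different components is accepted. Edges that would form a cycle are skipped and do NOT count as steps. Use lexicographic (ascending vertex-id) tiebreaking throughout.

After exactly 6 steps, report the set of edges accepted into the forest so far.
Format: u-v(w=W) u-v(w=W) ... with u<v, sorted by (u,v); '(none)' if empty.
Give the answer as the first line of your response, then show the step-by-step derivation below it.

0-3(w=1) 1-5(w=3) 1-6(w=2) 2-3(w=3) 2-4(w=3) 2-5(w=5)

step 1: add edge 0-3 (w=1); MST = {0-3(w=1)}
step 2: add edge 1-6 (w=2); MST = {0-3(w=1) 1-6(w=2)}
step 3: add edge 1-5 (w=3); MST = {0-3(w=1) 1-5(w=3) 1-6(w=2)}
step 4: add edge 2-3 (w=3); MST = {0-3(w=1) 1-5(w=3) 1-6(w=2) 2-3(w=3)}
step 5: add edge 2-4 (w=3); MST = {0-3(w=1) 1-5(w=3) 1-6(w=2) 2-3(w=3) 2-4(w=3)}
step 6: add edge 2-5 (w=5); MST = {0-3(w=1) 1-5(w=3) 1-6(w=2) 2-3(w=3) 2-4(w=3) 2-5(w=5)}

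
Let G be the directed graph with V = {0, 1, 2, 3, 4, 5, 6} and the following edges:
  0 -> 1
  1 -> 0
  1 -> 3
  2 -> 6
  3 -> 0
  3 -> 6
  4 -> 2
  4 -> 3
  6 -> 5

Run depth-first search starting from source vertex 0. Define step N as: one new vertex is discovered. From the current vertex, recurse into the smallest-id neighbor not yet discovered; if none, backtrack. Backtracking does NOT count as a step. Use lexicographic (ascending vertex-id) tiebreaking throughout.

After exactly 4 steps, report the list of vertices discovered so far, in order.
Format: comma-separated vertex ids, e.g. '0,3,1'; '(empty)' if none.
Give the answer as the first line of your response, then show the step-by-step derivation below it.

0,1,3,6

step 1: discover 0; path=0; order=0
step 2: discover 1; path=0>1; order=0,1
step 3: discover 3; path=0>1>3; order=0,1,3
step 4: discover 6; path=0>1>3>6; order=0,1,3,6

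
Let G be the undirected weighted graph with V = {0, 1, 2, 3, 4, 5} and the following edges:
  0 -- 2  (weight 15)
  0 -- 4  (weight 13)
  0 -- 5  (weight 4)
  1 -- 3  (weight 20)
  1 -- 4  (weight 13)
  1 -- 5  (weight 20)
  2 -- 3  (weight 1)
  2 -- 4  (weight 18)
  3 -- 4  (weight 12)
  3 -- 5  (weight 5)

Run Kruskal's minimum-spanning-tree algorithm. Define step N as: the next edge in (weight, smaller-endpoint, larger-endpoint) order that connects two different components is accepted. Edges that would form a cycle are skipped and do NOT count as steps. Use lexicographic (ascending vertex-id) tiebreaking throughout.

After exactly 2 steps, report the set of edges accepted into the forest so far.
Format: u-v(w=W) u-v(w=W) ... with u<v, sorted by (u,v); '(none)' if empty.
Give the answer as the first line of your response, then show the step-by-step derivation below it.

0-5(w=4) 2-3(w=1)

step 1: add edge 2-3 (w=1); MST = {2-3(w=1)}
step 2: add edge 0-5 (w=4); MST = {0-5(w=4) 2-3(w=1)}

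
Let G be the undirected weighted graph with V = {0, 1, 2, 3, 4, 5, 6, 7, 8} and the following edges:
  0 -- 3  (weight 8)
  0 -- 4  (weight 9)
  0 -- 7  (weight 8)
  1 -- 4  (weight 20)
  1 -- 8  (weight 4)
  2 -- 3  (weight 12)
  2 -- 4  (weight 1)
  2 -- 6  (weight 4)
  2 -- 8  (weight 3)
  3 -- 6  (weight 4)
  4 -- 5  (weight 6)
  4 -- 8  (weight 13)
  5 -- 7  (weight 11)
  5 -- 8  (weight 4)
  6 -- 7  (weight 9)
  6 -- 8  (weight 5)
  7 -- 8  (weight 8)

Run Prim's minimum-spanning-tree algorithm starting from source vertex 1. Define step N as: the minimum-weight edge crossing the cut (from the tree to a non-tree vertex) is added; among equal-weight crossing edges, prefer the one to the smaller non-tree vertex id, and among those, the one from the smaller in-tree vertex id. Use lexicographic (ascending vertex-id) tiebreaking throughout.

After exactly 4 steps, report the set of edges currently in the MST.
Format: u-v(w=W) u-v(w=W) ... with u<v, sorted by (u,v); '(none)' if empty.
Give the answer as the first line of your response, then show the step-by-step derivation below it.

1-8(w=4) 2-4(w=1) 2-8(w=3) 5-8(w=4)

step 1: add edge 1-8 (w=4); MST = {1-8(w=4)}
step 2: add edge 2-8 (w=3); MST = {1-8(w=4) 2-8(w=3)}
step 3: add edge 2-4 (w=1); MST = {1-8(w=4) 2-4(w=1) 2-8(w=3)}
step 4: add edge 5-8 (w=4); MST = {1-8(w=4) 2-4(w=1) 2-8(w=3) 5-8(w=4)}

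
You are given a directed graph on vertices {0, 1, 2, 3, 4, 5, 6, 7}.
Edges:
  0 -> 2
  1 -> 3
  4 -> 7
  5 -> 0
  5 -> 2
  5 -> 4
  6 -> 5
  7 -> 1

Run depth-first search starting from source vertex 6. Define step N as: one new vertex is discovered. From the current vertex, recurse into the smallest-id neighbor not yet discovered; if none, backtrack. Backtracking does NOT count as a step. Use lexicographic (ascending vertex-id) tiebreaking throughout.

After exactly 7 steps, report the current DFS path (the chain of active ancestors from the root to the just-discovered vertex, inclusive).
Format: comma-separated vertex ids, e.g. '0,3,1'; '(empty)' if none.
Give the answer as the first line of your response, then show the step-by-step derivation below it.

6,5,4,7,1

step 1: discover 6; path=6; order=6
step 2: discover 5; path=6>5; order=6,5
step 3: discover 0; path=6>5>0; order=6,5,0
step 4: discover 2; path=6>5>0>2; order=6,5,0,2
step 5: discover 4; path=6>5>4; order=6,5,0,2,4
step 6: discover 7; path=6>5>4>7; order=6,5,0,2,4,7
step 7: discover 1; path=6>5>4>7>1; order=6,5,0,2,4,7,1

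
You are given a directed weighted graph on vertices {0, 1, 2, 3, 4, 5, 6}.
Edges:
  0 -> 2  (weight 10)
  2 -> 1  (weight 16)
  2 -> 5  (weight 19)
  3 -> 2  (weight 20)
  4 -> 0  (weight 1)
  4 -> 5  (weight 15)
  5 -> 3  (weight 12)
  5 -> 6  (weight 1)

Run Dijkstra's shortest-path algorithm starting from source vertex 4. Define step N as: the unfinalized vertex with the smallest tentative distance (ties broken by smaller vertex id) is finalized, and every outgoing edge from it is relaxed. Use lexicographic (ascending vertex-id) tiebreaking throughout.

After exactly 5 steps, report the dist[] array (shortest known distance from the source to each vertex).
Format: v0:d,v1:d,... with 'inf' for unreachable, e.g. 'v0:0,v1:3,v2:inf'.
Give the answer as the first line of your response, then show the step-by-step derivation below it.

v0:1,v1:27,v2:11,v3:27,v4:0,v5:15,v6:16

step 1: dist = v0:1,v1:inf,v2:inf,v3:inf,v4:0,v5:15,v6:inf
step 2: dist = v0:1,v1:inf,v2:11,v3:inf,v4:0,v5:15,v6:inf
step 3: dist = v0:1,v1:27,v2:11,v3:inf,v4:0,v5:15,v6:inf
step 4: dist = v0:1,v1:27,v2:11,v3:27,v4:0,v5:15,v6:16
step 5: dist = v0:1,v1:27,v2:11,v3:27,v4:0,v5:15,v6:16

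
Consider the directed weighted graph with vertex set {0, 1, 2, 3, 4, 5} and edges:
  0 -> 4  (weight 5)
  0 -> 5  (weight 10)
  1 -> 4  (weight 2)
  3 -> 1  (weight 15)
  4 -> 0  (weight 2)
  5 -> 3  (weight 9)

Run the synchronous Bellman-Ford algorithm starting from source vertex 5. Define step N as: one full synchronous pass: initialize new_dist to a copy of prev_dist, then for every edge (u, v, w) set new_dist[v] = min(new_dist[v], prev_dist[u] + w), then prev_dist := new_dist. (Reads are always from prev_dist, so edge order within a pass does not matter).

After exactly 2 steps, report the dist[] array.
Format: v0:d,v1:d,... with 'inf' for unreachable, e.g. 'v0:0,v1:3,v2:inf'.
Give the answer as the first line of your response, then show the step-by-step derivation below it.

v0:inf,v1:24,v2:inf,v3:9,v4:inf,v5:0

step 1: dist = v0:inf,v1:inf,v2:inf,v3:9,v4:inf,v5:0
step 2: dist = v0:inf,v1:24,v2:inf,v3:9,v4:inf,v5:0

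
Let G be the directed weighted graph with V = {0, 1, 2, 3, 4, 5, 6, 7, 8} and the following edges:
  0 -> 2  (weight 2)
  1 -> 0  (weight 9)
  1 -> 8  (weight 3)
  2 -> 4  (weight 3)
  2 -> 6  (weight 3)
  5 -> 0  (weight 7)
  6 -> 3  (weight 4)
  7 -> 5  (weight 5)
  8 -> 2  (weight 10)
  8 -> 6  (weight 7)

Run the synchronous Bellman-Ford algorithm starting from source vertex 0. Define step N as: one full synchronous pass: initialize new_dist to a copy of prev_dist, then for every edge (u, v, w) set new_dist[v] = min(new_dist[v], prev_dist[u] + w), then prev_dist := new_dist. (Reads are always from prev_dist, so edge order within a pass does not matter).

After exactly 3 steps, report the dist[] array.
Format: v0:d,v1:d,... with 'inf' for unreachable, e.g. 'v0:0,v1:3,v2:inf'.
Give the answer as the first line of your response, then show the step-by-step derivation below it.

v0:0,v1:inf,v2:2,v3:9,v4:5,v5:inf,v6:5,v7:inf,v8:inf

step 1: dist = v0:0,v1:inf,v2:2,v3:inf,v4:inf,v5:inf,v6:inf,v7:inf,v8:inf
step 2: dist = v0:0,v1:inf,v2:2,v3:inf,v4:5,v5:inf,v6:5,v7:inf,v8:inf
step 3: dist = v0:0,v1:inf,v2:2,v3:9,v4:5,v5:inf,v6:5,v7:inf,v8:inf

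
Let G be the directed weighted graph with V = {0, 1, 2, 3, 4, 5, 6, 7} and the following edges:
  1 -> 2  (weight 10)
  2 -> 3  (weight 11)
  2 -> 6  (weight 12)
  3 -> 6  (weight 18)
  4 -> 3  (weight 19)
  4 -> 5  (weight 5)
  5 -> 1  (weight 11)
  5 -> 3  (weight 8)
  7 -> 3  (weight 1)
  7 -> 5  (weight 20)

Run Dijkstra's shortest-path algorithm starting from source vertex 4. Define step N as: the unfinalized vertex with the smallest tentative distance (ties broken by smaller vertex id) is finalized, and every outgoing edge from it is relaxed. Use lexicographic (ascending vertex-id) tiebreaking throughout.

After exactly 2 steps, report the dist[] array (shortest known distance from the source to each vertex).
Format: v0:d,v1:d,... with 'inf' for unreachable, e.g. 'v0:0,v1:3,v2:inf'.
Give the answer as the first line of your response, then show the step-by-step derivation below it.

v0:inf,v1:16,v2:inf,v3:13,v4:0,v5:5,v6:inf,v7:inf

step 1: dist = v0:inf,v1:inf,v2:inf,v3:19,v4:0,v5:5,v6:inf,v7:inf
step 2: dist = v0:inf,v1:16,v2:inf,v3:13,v4:0,v5:5,v6:inf,v7:inf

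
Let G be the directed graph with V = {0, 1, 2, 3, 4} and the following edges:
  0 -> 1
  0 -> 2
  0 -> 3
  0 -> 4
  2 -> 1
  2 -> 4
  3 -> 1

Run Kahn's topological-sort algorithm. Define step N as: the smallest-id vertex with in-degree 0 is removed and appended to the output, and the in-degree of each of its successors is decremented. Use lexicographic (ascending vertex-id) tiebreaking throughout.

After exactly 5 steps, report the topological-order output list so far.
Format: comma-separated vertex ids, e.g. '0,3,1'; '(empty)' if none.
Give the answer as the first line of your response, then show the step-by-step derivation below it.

0,2,3,1,4

step 1: output 0; order=[0]; indeg=(0,2,0,0,1)
step 2: output 2; order=[0,2]; indeg=(0,1,0,0,0)
step 3: output 3; order=[0,2,3]; indeg=(0,0,0,0,0)
step 4: output 1; order=[0,2,3,1]; indeg=(0,0,0,0,0)
step 5: output 4; order=[0,2,3,1,4]; indeg=(0,0,0,0,0)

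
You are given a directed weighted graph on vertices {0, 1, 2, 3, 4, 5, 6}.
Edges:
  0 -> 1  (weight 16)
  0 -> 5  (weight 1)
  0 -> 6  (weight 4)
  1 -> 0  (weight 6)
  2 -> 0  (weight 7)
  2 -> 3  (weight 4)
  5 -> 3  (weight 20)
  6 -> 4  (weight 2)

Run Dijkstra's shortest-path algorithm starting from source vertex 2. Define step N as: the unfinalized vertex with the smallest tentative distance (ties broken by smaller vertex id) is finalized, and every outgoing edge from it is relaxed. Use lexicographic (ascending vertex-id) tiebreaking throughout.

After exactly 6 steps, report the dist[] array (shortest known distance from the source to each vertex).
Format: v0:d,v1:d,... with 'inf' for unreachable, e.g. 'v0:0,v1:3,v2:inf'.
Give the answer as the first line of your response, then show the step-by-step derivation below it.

v0:7,v1:23,v2:0,v3:4,v4:13,v5:8,v6:11

step 1: dist = v0:7,v1:inf,v2:0,v3:4,v4:inf,v5:inf,v6:inf
step 2: dist = v0:7,v1:inf,v2:0,v3:4,v4:inf,v5:inf,v6:inf
step 3: dist = v0:7,v1:23,v2:0,v3:4,v4:inf,v5:8,v6:11
step 4: dist = v0:7,v1:23,v2:0,v3:4,v4:inf,v5:8,v6:11
step 5: dist = v0:7,v1:23,v2:0,v3:4,v4:13,v5:8,v6:11
step 6: dist = v0:7,v1:23,v2:0,v3:4,v4:13,v5:8,v6:11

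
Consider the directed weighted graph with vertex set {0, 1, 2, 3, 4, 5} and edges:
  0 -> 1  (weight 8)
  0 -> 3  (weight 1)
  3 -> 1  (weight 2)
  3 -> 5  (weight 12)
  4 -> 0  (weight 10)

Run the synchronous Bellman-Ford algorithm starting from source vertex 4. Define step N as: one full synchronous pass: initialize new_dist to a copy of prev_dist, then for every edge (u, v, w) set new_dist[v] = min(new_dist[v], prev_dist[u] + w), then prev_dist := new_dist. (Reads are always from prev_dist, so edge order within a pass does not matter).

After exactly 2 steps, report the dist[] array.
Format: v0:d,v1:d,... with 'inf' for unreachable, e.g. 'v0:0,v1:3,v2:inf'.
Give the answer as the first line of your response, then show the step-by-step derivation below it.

v0:10,v1:18,v2:inf,v3:11,v4:0,v5:inf

step 1: dist = v0:10,v1:inf,v2:inf,v3:inf,v4:0,v5:inf
step 2: dist = v0:10,v1:18,v2:inf,v3:11,v4:0,v5:inf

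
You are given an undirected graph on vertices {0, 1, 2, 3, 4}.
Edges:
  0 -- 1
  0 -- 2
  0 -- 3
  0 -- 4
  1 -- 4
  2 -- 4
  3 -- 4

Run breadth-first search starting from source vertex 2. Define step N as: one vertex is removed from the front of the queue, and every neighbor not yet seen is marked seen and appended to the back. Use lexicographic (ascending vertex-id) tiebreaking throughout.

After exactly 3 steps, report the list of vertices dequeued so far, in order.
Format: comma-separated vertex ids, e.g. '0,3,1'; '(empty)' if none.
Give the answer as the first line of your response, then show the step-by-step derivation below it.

2,0,4

step 1: dequeue 2; queue=[0,4]; order=2
step 2: dequeue 0; queue=[4,1,3]; order=2,0
step 3: dequeue 4; queue=[1,3]; order=2,0,4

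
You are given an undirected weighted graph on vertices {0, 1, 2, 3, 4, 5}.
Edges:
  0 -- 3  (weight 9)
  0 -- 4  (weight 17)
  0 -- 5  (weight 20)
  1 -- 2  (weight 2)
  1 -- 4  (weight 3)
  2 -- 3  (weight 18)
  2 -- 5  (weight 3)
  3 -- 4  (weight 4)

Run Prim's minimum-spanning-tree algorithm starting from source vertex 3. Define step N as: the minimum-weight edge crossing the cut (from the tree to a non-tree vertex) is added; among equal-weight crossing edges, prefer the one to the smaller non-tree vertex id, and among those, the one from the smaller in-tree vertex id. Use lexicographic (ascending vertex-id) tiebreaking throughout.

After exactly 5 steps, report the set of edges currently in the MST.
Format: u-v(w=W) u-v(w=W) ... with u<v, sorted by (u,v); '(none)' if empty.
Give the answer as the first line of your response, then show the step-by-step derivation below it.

0-3(w=9) 1-2(w=2) 1-4(w=3) 2-5(w=3) 3-4(w=4)

step 1: add edge 3-4 (w=4); MST = {3-4(w=4)}
step 2: add edge 1-4 (w=3); MST = {1-4(w=3) 3-4(w=4)}
step 3: add edge 1-2 (w=2); MST = {1-2(w=2) 1-4(w=3) 3-4(w=4)}
step 4: add edge 2-5 (w=3); MST = {1-2(w=2) 1-4(w=3) 2-5(w=3) 3-4(w=4)}
step 5: add edge 0-3 (w=9); MST = {0-3(w=9) 1-2(w=2) 1-4(w=3) 2-5(w=3) 3-4(w=4)}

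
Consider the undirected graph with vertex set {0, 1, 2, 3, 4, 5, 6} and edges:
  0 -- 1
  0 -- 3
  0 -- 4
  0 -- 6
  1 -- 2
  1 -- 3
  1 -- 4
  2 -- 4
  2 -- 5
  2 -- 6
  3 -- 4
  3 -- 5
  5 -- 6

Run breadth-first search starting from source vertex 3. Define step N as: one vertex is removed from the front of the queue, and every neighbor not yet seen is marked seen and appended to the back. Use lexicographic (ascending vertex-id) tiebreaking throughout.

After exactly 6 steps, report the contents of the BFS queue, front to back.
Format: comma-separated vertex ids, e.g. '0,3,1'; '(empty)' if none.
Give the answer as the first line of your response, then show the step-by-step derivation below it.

2

step 1: dequeue 3; queue=[0,1,4,5]; order=3
step 2: dequeue 0; queue=[1,4,5,6]; order=3,0
step 3: dequeue 1; queue=[4,5,6,2]; order=3,0,1
step 4: dequeue 4; queue=[5,6,2]; order=3,0,1,4
step 5: dequeue 5; queue=[6,2]; order=3,0,1,4,5
step 6: dequeue 6; queue=[2]; order=3,0,1,4,5,6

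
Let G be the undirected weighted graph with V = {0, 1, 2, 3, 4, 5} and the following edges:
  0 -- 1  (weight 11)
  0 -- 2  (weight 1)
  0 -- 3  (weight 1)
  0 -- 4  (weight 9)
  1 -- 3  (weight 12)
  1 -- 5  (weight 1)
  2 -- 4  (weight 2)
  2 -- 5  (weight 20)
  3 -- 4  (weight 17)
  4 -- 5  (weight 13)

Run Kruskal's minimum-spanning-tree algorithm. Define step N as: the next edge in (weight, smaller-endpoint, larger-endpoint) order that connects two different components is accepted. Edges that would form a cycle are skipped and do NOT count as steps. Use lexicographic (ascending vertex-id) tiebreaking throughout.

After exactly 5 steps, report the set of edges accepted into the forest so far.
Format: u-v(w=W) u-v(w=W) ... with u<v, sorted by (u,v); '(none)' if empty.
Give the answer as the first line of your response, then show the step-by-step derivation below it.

0-1(w=11) 0-2(w=1) 0-3(w=1) 1-5(w=1) 2-4(w=2)

step 1: add edge 0-2 (w=1); MST = {0-2(w=1)}
step 2: add edge 0-3 (w=1); MST = {0-2(w=1) 0-3(w=1)}
step 3: add edge 1-5 (w=1); MST = {0-2(w=1) 0-3(w=1) 1-5(w=1)}
step 4: add edge 2-4 (w=2); MST = {0-2(w=1) 0-3(w=1) 1-5(w=1) 2-4(w=2)}
step 5: add edge 0-1 (w=11); MST = {0-1(w=11) 0-2(w=1) 0-3(w=1) 1-5(w=1) 2-4(w=2)}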